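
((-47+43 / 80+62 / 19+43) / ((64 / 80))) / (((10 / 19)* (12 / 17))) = -1717 / 2560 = -0.67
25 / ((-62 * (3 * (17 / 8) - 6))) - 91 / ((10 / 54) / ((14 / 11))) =-626.49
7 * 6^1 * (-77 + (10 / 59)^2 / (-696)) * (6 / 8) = -979407723 / 403796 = -2425.50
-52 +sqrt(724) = -52 +2* sqrt(181) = -25.09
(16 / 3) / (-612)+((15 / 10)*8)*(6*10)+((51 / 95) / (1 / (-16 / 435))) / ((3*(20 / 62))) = 22760889452 / 31613625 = 719.97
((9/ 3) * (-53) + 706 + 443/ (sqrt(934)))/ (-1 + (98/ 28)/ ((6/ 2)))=1329 * sqrt(934)/ 467 + 3282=3368.97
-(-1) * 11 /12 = 11 /12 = 0.92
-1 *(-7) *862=6034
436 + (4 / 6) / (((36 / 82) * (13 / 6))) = 51094 / 117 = 436.70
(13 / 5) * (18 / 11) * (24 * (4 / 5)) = 22464 / 275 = 81.69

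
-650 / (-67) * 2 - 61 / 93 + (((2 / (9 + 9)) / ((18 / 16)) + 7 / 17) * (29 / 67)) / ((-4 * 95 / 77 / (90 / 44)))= 47426863 / 2542248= 18.66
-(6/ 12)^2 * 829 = -829/ 4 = -207.25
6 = 6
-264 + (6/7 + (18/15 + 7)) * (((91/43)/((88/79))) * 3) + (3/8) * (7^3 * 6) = 10583307/18920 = 559.37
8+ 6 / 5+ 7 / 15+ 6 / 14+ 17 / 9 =755 / 63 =11.98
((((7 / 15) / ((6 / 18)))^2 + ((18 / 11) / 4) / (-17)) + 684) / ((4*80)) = 6413501 / 2992000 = 2.14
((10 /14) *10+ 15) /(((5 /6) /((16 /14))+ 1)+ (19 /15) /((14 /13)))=12400 /1627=7.62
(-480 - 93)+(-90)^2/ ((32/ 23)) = 41991/ 8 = 5248.88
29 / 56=0.52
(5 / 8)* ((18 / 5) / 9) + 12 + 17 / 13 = 705 / 52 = 13.56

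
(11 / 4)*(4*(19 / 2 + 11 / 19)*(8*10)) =168520 / 19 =8869.47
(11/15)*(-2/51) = -22/765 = -0.03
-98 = -98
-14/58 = -0.24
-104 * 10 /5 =-208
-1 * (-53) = 53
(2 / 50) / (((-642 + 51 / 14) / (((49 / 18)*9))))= -343 / 223425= -0.00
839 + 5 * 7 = 874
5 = 5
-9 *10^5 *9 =-8100000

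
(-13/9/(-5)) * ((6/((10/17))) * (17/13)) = 289/75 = 3.85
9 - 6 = 3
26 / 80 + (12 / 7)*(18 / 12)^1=811 / 280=2.90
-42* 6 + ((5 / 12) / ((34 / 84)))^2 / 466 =-135750167 / 538696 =-252.00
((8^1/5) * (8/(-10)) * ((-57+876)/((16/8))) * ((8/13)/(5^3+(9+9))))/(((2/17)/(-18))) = 1233792/3575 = 345.12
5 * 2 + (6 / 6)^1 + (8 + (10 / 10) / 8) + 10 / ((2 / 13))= 673 / 8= 84.12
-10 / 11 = -0.91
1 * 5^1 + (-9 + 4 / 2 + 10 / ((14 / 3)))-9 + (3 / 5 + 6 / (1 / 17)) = 3281 / 35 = 93.74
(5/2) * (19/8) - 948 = -942.06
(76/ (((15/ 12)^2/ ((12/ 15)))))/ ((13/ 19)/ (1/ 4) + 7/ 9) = 11.07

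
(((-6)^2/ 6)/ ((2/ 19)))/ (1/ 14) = 798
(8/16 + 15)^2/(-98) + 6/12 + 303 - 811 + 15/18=-598723/1176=-509.12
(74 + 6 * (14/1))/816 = 79/408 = 0.19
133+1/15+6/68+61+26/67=6647533/34170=194.54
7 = 7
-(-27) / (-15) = -9 / 5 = -1.80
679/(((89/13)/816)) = 7202832/89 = 80930.70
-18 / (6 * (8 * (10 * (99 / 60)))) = -1 / 44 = -0.02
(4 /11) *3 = 12 /11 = 1.09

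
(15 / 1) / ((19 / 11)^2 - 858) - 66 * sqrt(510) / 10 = -33 * sqrt(510) / 5 - 1815 / 103457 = -149.07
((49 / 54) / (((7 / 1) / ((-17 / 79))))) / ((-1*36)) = 119 / 153576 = 0.00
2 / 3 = 0.67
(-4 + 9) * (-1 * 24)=-120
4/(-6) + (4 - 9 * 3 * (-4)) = 334/3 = 111.33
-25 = -25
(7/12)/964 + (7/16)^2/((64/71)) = 2522485/11845632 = 0.21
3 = 3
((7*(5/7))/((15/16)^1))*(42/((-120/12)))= -112/5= -22.40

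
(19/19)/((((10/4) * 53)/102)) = 0.77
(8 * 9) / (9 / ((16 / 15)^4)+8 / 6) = 14155776 / 1629019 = 8.69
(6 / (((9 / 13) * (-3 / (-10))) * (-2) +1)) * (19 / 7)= 195 / 7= 27.86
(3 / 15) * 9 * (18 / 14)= 81 / 35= 2.31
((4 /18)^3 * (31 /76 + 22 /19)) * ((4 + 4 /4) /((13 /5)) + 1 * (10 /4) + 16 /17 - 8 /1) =-8155 /180063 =-0.05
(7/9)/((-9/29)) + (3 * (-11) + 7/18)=-5689/162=-35.12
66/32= 33/16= 2.06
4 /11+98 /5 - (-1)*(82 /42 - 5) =19538 /1155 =16.92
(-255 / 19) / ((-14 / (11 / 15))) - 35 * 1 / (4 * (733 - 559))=60421 / 92568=0.65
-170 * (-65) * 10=110500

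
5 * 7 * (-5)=-175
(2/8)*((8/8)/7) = 1/28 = 0.04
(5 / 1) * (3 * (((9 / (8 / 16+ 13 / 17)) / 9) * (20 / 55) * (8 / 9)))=5440 / 1419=3.83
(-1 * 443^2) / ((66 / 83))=-16288667 / 66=-246797.98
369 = 369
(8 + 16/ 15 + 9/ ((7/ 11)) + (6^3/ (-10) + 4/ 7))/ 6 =229/ 630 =0.36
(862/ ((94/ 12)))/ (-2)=-2586/ 47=-55.02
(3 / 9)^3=1 / 27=0.04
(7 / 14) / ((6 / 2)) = 1 / 6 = 0.17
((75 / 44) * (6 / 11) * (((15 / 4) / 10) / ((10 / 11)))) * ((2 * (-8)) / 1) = -135 / 22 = -6.14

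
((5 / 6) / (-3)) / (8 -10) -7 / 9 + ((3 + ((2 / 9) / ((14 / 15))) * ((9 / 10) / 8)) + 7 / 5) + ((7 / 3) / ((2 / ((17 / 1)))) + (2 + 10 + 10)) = 45.62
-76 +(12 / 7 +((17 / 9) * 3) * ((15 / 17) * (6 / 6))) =-485 / 7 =-69.29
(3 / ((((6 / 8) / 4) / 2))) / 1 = 32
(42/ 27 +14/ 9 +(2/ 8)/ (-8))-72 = -19849/ 288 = -68.92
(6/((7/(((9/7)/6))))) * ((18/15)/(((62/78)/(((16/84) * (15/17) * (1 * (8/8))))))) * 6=50544/180761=0.28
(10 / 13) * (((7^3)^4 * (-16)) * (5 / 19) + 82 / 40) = -22146059520821 / 494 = -44830080001.66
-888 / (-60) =74 / 5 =14.80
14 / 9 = 1.56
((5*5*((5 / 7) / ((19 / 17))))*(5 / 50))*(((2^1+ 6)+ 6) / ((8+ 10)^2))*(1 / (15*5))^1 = 17 / 18468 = 0.00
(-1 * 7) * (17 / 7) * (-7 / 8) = 119 / 8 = 14.88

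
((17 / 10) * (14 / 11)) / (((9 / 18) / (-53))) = -12614 / 55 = -229.35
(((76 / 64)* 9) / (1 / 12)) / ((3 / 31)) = 5301 / 4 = 1325.25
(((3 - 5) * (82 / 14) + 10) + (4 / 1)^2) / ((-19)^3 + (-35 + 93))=-100 / 47607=-0.00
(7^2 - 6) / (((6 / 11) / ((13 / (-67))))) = -6149 / 402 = -15.30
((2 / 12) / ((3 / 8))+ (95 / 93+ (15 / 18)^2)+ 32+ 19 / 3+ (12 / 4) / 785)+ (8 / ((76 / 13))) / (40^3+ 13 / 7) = 302000067474821 / 7457239106820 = 40.50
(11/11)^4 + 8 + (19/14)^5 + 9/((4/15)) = 25468075/537824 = 47.35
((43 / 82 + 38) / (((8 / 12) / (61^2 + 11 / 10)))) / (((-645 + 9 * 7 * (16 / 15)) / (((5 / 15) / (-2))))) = 4354857 / 70192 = 62.04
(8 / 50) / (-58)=-2 / 725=-0.00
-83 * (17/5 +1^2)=-1826/5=-365.20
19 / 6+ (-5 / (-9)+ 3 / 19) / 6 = 3371 / 1026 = 3.29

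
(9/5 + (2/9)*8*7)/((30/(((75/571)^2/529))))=16025/1034854134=0.00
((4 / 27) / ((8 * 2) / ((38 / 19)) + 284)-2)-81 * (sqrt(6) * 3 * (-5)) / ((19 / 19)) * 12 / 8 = -3941 / 1971 + 3645 * sqrt(6) / 2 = 4462.20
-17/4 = -4.25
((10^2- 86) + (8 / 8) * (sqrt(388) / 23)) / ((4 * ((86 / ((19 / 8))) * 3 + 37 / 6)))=57 * sqrt(97) / 301001 + 399 / 13087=0.03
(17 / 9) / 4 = 17 / 36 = 0.47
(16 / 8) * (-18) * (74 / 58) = -1332 / 29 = -45.93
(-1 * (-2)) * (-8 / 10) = -8 / 5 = -1.60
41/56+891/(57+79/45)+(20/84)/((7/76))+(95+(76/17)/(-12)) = 498234953/4404904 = 113.11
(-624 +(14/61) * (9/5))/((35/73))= -13884162/10675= -1300.62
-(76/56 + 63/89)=-2573/1246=-2.07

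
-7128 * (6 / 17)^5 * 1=-55427328 / 1419857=-39.04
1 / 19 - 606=-605.95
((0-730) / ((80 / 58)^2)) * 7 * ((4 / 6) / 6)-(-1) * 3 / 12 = -429391 / 1440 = -298.19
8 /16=1 /2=0.50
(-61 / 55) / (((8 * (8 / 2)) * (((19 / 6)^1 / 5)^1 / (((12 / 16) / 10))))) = -549 / 133760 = -0.00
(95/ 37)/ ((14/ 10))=475/ 259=1.83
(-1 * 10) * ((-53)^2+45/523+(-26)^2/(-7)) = -99305160/3661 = -27125.15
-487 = -487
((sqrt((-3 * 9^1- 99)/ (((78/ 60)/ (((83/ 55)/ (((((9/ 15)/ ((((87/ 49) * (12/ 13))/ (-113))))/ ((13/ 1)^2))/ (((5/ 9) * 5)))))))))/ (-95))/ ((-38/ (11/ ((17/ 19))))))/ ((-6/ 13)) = -13 * sqrt(314149605)/ 766479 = -0.30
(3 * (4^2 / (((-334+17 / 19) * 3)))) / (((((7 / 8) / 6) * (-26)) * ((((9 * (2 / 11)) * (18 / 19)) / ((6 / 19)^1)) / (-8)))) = -107008 / 5183451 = -0.02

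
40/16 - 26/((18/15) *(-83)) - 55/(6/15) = -33550/249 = -134.74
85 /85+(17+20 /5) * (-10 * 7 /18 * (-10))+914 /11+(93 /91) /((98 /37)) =265201103 /294294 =901.14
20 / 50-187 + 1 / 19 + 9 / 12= -70603 / 380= -185.80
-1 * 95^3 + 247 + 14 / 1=-857114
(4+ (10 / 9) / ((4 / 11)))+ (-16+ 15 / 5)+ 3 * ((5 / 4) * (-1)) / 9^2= -647 / 108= -5.99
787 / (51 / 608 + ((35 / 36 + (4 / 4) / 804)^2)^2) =63262676239538976 / 78929286571619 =801.51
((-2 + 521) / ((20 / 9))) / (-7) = -4671 / 140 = -33.36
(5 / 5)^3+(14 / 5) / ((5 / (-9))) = -101 / 25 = -4.04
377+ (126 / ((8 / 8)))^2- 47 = 16206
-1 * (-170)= 170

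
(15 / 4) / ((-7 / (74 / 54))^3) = -253265 / 9001692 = -0.03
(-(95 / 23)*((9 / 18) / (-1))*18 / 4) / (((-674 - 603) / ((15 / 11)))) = -12825 / 1292324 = -0.01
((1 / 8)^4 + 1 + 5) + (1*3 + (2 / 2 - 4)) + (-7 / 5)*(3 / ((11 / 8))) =663607 / 225280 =2.95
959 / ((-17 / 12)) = -11508 / 17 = -676.94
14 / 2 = 7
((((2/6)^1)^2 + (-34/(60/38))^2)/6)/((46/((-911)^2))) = 43302788017/31050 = 1394614.75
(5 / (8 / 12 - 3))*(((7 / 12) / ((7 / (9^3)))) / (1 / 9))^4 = -191491008272.55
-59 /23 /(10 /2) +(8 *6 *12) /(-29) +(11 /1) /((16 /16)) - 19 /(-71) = -2156521 /236785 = -9.11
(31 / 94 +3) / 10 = 313 / 940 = 0.33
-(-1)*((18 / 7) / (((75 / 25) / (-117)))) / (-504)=39 / 196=0.20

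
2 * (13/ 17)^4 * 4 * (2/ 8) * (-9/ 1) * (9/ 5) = -4626882/ 417605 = -11.08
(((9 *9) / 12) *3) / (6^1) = 3.38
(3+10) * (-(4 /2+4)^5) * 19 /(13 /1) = -147744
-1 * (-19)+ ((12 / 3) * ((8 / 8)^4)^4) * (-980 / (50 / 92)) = -35969 / 5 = -7193.80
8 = 8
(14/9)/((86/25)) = 175/387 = 0.45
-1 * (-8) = 8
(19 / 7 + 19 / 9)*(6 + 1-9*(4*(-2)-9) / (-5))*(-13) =466336 / 315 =1480.43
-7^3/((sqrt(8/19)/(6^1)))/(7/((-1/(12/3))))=147 * sqrt(38)/8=113.27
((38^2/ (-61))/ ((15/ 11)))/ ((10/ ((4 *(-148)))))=4701664/ 4575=1027.69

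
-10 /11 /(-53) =10 /583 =0.02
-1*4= -4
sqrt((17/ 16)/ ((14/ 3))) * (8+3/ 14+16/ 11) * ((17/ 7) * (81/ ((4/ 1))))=2050353 * sqrt(714)/ 241472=226.89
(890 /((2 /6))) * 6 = 16020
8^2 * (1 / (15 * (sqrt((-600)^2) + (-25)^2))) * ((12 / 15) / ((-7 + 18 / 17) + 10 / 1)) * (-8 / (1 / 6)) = -69632 / 2113125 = -0.03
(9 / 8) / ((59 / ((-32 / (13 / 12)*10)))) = -4320 / 767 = -5.63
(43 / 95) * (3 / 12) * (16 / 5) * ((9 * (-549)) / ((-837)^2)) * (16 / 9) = -167872 / 36974475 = -0.00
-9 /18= -1 /2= -0.50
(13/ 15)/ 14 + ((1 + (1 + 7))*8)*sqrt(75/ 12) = 37813/ 210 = 180.06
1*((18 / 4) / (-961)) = -9 / 1922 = -0.00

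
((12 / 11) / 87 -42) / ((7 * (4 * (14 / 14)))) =-6697 / 4466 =-1.50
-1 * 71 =-71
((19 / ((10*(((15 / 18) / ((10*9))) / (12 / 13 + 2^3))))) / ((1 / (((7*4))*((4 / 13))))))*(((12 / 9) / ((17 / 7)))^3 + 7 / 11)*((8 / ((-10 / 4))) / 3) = -9242218194944 / 684995025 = -13492.39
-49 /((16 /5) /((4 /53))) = -245 /212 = -1.16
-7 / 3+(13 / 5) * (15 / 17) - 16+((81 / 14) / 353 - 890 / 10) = -26470163 / 252042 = -105.02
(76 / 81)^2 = 5776 / 6561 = 0.88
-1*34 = -34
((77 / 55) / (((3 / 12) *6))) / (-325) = -0.00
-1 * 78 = -78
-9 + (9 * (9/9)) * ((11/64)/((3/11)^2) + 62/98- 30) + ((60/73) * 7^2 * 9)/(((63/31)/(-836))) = -34192288357/228928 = -149358.26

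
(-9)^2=81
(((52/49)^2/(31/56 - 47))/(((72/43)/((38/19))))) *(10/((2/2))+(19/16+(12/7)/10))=-92450774/281025045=-0.33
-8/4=-2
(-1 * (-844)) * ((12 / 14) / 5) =5064 / 35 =144.69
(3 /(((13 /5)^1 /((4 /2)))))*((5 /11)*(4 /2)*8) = 16.78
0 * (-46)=0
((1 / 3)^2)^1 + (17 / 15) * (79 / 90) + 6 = 7.11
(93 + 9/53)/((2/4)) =9876/53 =186.34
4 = 4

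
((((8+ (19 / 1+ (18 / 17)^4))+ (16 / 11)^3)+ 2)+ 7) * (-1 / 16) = -1120954327 / 444665804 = -2.52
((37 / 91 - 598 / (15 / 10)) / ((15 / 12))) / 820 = -4349 / 11193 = -0.39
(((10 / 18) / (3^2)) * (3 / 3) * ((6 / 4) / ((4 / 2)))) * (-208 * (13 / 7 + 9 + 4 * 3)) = -41600 / 189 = -220.11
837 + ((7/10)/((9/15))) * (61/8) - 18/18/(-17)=690299/816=845.95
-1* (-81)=81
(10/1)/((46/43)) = 215/23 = 9.35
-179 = -179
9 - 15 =-6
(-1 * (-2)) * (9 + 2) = 22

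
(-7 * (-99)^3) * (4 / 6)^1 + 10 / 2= 4528067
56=56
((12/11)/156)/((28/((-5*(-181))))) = 905/4004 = 0.23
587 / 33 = 17.79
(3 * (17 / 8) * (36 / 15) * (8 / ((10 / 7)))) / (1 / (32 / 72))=952 / 25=38.08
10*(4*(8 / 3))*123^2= 1613760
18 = 18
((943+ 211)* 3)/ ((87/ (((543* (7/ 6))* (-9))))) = -6579531/ 29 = -226880.38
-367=-367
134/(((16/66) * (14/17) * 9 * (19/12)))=12529/266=47.10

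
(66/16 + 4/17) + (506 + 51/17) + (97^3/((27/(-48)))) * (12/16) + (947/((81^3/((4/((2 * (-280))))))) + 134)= -3076697885180603/2529659160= -1216249.97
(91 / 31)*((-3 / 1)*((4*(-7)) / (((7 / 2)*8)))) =273 / 31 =8.81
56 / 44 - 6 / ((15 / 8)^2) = -358 / 825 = -0.43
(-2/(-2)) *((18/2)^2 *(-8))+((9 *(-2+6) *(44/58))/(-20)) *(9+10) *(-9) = -60102/145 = -414.50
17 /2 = 8.50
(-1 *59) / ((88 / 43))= -2537 / 88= -28.83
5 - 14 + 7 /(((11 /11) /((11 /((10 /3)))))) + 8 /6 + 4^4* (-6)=-45617 /30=-1520.57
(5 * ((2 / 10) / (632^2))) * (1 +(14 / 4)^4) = 2417 / 6390784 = 0.00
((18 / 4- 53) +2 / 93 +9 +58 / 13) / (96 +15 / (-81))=-762039 / 2085122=-0.37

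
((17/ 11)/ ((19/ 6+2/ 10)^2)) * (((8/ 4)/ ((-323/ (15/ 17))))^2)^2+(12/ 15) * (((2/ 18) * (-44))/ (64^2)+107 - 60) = 2599091572460600920300783/ 69126531348104605013760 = 37.60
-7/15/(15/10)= -14/45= -0.31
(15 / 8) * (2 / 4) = 15 / 16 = 0.94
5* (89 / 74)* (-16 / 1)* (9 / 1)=-32040 / 37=-865.95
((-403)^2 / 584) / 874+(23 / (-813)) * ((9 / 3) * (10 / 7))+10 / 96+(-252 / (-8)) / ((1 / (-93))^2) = 272443.80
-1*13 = -13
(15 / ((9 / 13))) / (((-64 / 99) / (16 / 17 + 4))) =-45045 / 272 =-165.61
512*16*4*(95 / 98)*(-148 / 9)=-230359040 / 441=-522356.10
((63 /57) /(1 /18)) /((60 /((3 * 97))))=18333 /190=96.49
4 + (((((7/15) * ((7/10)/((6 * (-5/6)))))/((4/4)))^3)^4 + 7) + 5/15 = 358998656272888375174981380566414401/31676352024078369140625000000000000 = 11.33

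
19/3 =6.33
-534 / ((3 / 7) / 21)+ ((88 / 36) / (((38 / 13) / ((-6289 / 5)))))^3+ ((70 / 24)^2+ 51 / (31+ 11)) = -11877358837785269 / 10206000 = -1163762378.78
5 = 5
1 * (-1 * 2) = -2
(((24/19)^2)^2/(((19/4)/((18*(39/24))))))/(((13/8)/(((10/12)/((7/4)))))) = 79626240/17332693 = 4.59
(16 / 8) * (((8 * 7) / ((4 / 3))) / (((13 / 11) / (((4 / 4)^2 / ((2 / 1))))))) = 462 / 13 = 35.54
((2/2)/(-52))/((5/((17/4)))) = -17/1040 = -0.02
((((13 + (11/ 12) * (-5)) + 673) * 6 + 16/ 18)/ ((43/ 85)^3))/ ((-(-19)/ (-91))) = -4113666568375/ 27191394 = -151285.61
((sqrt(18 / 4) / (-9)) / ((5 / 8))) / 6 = -2* sqrt(2) / 45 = -0.06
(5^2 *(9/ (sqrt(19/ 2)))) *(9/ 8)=82.12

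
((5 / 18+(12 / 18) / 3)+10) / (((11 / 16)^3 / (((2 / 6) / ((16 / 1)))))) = 896 / 1331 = 0.67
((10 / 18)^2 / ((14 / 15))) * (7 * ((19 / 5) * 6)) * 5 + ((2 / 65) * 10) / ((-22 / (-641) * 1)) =351163 / 1287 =272.85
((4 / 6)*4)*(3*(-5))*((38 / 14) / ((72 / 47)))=-4465 / 63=-70.87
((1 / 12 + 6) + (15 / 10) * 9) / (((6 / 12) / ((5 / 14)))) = 1175 / 84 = 13.99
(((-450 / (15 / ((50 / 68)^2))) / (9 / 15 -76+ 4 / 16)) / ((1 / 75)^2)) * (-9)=-527343750 / 48263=-10926.46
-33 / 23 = -1.43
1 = 1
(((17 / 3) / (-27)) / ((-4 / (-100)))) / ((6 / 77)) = -32725 / 486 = -67.34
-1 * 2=-2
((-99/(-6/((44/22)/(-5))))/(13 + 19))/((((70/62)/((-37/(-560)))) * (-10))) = 37851/31360000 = 0.00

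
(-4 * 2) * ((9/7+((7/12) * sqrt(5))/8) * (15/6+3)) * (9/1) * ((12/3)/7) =-14256/49-33 * sqrt(5)/2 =-327.83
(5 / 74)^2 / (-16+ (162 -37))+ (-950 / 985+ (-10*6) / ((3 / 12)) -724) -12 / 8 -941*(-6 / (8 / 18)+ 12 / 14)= 8996898223715 / 823103036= 10930.46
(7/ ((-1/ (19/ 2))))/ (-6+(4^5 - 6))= -133/ 2024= -0.07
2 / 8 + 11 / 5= 49 / 20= 2.45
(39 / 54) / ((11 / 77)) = 91 / 18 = 5.06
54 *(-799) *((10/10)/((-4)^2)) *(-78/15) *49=13742001/20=687100.05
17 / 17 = 1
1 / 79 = 0.01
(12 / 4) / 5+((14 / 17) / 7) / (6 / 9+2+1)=591 / 935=0.63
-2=-2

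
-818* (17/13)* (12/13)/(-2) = 83436/169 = 493.70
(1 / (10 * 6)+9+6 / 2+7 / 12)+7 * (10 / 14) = 88 / 5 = 17.60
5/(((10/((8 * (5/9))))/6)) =40/3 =13.33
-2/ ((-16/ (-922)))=-461/ 4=-115.25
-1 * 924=-924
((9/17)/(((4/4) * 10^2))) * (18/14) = 81/11900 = 0.01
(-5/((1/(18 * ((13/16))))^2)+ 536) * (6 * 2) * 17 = -1741191/16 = -108824.44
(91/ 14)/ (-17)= -13/ 34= -0.38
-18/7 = -2.57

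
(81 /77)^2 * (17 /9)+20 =130973 /5929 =22.09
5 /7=0.71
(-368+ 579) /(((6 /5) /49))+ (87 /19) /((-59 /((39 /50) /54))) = 965834791 /112100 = 8615.83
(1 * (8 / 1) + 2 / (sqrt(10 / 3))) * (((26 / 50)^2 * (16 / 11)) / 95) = 2704 * sqrt(30) / 3265625 + 21632 / 653125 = 0.04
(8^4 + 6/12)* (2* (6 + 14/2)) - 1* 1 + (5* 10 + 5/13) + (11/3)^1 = 4155920/39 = 106562.05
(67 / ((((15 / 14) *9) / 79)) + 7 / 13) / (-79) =-964271 / 138645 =-6.95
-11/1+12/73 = -791/73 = -10.84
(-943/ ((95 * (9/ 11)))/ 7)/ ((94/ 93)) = -321563/ 187530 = -1.71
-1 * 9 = -9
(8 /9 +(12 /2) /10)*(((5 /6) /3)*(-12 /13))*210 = -9380 /117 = -80.17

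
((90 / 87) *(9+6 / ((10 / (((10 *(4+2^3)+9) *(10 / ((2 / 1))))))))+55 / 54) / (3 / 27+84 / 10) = 48.25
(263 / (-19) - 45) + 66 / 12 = -53.34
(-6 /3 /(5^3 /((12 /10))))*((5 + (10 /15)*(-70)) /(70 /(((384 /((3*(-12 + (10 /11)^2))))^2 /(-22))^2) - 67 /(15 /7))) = -174151532544 /6378163768403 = -0.03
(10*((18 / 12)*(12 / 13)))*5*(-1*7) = -6300 / 13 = -484.62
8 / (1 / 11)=88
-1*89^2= -7921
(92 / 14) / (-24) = -23 / 84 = -0.27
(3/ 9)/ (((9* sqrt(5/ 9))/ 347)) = 347* sqrt(5)/ 45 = 17.24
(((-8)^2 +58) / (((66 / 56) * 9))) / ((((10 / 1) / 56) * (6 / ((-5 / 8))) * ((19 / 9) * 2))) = -2989 / 1881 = -1.59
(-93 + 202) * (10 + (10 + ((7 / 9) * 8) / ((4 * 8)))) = 79243 / 36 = 2201.19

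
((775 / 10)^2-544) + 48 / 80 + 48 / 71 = 7758207 / 1420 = 5463.53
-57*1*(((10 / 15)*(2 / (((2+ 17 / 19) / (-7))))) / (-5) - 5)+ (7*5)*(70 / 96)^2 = 169077793 / 633600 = 266.85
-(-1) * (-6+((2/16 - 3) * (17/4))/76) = -14983/2432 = -6.16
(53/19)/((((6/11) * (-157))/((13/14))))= -0.03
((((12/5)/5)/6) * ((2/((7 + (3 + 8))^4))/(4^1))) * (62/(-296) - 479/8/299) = -1343/8602588800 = -0.00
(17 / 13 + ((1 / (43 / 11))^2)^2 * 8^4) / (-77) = -837723585 / 3422219801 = -0.24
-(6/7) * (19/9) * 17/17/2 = -19/21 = -0.90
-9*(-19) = 171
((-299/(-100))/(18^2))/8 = 299/259200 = 0.00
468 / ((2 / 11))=2574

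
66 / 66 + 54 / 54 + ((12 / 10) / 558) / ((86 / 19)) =79999 / 39990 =2.00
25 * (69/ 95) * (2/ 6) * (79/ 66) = 9085/ 1254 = 7.24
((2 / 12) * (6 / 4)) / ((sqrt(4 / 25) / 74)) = 185 / 4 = 46.25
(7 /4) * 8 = 14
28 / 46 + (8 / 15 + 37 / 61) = 36799 / 21045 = 1.75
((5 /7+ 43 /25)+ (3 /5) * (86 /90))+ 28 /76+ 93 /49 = 5.27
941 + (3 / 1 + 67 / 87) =82195 / 87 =944.77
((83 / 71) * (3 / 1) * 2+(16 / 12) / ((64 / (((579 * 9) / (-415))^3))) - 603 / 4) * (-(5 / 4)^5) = 375483604371675 / 665139232768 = 564.52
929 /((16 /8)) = 929 /2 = 464.50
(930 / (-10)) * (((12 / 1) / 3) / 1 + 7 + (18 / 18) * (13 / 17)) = -18600 / 17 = -1094.12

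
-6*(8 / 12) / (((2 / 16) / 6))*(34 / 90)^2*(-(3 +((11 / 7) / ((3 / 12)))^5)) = 610244613184 / 2268945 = 268955.23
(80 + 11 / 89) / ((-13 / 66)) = -470646 / 1157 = -406.78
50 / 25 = 2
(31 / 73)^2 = 961 / 5329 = 0.18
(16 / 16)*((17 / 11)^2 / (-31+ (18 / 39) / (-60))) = -37570 / 487751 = -0.08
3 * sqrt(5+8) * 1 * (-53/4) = -159 * sqrt(13)/4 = -143.32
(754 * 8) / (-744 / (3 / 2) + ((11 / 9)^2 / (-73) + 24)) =-35667216 / 2791057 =-12.78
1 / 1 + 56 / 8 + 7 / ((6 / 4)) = 12.67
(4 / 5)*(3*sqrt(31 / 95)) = 12*sqrt(2945) / 475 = 1.37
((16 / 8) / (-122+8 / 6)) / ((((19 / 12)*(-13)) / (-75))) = -2700 / 44707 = -0.06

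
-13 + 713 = 700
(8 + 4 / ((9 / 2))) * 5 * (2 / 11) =800 / 99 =8.08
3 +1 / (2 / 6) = 6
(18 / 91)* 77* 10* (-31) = -4721.54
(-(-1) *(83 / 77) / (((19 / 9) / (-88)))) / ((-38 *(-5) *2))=-1494 / 12635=-0.12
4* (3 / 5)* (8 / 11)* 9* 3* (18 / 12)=3888 / 55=70.69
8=8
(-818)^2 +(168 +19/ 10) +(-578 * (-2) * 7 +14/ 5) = 6773887/ 10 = 677388.70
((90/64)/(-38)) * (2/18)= -5/1216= -0.00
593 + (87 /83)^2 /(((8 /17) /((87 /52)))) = 1710628183 /2865824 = 596.91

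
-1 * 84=-84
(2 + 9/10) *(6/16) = 87/80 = 1.09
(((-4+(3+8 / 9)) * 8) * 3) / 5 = -8 / 15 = -0.53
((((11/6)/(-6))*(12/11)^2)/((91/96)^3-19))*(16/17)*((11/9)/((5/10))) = 12582912/272959021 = 0.05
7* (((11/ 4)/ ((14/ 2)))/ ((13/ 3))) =33/ 52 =0.63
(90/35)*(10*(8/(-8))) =-180/7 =-25.71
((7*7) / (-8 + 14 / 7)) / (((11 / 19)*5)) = -2.82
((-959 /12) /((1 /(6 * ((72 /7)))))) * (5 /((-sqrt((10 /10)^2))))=24660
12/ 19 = 0.63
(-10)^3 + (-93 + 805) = -288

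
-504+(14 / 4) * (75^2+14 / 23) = 882539 / 46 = 19185.63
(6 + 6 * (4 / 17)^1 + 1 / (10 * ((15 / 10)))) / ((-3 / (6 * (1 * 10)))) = -7628 / 51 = -149.57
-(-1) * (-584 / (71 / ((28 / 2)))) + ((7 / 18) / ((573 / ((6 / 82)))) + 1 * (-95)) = -2103233821 / 10008018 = -210.15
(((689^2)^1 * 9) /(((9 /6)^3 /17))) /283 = 64562056 /849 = 76044.82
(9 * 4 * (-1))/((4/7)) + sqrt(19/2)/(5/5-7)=-63-sqrt(38)/12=-63.51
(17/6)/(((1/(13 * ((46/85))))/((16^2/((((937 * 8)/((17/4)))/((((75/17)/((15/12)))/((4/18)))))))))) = 43056/937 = 45.95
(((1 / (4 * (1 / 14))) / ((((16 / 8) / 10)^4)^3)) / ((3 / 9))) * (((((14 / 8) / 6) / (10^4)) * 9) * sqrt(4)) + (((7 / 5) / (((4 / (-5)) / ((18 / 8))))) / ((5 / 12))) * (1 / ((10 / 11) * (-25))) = 107666048889 / 80000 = 1345825.61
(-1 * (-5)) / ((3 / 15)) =25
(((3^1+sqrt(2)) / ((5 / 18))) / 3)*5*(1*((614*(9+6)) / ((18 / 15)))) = 203274.53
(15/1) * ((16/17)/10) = 24/17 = 1.41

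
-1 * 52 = -52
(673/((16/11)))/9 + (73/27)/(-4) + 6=24509/432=56.73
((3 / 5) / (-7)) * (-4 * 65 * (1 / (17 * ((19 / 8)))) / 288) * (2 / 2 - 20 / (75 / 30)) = -13 / 969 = -0.01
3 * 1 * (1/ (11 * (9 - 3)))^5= 1/ 417444192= 0.00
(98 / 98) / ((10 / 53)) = 53 / 10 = 5.30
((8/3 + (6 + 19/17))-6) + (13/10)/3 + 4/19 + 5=30453/3230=9.43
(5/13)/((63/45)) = 25/91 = 0.27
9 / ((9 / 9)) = 9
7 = 7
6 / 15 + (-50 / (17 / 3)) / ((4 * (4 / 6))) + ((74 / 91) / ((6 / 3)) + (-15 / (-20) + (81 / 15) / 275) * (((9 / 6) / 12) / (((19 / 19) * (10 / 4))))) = -419256049 / 170170000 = -2.46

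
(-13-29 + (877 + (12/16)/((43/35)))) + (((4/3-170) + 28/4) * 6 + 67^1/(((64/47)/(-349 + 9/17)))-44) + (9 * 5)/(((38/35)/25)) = -16288.05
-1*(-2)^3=8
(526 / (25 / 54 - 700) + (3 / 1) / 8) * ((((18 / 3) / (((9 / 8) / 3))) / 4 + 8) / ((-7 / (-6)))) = -1025163 / 264425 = -3.88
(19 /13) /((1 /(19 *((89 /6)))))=32129 /78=411.91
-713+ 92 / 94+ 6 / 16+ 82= -236747 / 376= -629.65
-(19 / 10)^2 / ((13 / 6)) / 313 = -1083 / 203450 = -0.01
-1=-1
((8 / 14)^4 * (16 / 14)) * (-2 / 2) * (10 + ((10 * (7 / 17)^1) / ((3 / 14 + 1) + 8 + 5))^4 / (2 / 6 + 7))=-29510212087765626880 / 24215357015267658317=-1.22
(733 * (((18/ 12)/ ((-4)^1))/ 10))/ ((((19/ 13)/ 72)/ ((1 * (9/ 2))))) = -2315547/ 380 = -6093.54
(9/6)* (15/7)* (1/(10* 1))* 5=45/28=1.61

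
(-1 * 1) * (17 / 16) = -1.06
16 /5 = 3.20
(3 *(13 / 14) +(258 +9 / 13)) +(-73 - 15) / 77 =47381 / 182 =260.34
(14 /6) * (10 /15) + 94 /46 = 745 /207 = 3.60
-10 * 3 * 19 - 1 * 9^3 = -1299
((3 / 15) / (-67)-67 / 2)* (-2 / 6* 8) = 89.34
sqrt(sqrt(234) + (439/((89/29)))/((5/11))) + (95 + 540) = sqrt(594075 * sqrt(26) + 62318245)/445 + 635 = 653.17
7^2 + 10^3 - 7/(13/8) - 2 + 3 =13594/13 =1045.69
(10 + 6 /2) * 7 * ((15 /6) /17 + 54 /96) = 17563 /272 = 64.57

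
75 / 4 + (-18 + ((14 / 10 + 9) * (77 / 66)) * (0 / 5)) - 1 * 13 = -49 / 4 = -12.25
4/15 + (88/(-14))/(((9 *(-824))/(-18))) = 0.25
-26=-26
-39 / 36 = -13 / 12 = -1.08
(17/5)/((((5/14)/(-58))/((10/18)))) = -13804/45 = -306.76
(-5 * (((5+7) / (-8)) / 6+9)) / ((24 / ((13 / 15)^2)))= -1183 / 864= -1.37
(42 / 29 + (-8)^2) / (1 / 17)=32266 / 29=1112.62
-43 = -43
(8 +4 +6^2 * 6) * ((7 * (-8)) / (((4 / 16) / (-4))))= 204288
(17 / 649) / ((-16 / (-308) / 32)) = 16.14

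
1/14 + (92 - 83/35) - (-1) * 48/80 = 90.30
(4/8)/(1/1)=0.50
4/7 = 0.57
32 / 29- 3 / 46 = 1385 / 1334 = 1.04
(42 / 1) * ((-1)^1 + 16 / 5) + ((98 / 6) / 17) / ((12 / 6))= 47369 / 510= 92.88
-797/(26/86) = -34271/13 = -2636.23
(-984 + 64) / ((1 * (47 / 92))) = -84640 / 47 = -1800.85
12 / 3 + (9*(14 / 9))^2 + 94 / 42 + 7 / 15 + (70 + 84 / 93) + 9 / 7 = 894779 / 3255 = 274.89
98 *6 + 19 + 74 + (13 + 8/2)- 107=591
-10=-10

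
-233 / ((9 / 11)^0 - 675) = 233 / 674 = 0.35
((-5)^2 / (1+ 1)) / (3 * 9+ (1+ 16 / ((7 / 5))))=175 / 552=0.32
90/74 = 45/37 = 1.22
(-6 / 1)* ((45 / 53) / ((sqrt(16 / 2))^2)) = -135 / 212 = -0.64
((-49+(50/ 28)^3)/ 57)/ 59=-118831/ 9228072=-0.01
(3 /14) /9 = 1 /42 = 0.02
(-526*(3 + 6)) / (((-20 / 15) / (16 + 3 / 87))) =3301965 / 58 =56930.43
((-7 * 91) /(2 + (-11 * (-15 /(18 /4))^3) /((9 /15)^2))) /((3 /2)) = -51597 /137743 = -0.37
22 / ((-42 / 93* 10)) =-4.87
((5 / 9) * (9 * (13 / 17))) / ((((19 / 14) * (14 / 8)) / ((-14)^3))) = -1426880 / 323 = -4417.59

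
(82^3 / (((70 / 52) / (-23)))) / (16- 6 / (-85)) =-2802603544 / 4781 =-586196.10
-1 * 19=-19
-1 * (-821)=821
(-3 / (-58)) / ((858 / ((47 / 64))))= 47 / 1061632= 0.00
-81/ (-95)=81/ 95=0.85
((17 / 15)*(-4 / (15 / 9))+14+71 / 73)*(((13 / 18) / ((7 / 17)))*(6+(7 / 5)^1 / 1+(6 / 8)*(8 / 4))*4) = 439818509 / 574875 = 765.07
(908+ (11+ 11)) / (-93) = -10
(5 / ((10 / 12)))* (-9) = -54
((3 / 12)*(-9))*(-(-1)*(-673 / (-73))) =-6057 / 292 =-20.74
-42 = -42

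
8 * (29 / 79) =232 / 79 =2.94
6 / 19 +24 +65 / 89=42353 / 1691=25.05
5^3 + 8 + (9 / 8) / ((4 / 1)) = 4265 / 32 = 133.28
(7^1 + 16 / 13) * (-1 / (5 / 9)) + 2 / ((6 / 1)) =-2824 / 195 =-14.48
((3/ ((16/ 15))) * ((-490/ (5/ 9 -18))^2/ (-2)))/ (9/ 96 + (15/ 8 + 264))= -4.17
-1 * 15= -15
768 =768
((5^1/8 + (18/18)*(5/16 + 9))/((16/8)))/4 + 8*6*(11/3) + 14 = 24479/128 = 191.24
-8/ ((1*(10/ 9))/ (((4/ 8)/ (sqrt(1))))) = -18/ 5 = -3.60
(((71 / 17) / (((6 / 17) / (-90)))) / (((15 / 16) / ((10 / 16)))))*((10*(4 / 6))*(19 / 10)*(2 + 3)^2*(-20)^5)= 2158400000000 / 3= 719466666666.67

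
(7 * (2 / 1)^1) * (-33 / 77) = -6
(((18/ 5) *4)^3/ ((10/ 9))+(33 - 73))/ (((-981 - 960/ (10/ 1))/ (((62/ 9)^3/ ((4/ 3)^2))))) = -24646332628/ 54523125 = -452.03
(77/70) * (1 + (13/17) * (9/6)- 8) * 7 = -45.07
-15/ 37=-0.41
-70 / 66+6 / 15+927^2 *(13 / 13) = 859328.34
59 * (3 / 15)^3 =59 / 125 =0.47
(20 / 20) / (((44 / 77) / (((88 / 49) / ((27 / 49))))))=154 / 27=5.70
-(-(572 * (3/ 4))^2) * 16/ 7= 2944656/ 7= 420665.14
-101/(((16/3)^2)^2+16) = -8181/66832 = -0.12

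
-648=-648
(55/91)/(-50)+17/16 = 7647/7280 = 1.05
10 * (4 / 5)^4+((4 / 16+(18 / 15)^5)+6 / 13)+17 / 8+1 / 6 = 9.59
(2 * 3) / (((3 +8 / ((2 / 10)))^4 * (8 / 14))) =21 / 6837602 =0.00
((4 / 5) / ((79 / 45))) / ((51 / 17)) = 12 / 79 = 0.15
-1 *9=-9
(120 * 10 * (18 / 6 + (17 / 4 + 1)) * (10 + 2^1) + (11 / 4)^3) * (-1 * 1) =-7604531 / 64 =-118820.80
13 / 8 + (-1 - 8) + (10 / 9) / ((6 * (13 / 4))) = -20549 / 2808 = -7.32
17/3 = 5.67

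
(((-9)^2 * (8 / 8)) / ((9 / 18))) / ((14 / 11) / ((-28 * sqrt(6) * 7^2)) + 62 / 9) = 4715172 * sqrt(6) / 8934101765 + 210095490528 / 8934101765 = 23.52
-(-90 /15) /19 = 6 /19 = 0.32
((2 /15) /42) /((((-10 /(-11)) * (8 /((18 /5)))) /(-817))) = -8987 /7000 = -1.28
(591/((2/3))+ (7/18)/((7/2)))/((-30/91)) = -1452269/540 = -2689.39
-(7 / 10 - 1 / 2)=-1 / 5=-0.20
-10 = -10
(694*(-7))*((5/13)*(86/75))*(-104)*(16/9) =53476864/135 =396124.92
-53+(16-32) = -69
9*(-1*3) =-27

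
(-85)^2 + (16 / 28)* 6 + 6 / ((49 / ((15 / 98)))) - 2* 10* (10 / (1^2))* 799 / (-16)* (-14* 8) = -2668403098 / 2401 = -1111371.55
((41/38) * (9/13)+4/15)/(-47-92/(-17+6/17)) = -2125613/86971170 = -0.02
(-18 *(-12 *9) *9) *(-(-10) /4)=43740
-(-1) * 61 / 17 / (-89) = -61 / 1513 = -0.04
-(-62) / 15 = 62 / 15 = 4.13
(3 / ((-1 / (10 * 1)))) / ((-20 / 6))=9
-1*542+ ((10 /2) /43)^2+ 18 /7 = -6981649 /12943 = -539.42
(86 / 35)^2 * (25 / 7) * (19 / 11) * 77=140524 / 49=2867.84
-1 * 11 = -11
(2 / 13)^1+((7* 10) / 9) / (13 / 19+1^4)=8933 / 1872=4.77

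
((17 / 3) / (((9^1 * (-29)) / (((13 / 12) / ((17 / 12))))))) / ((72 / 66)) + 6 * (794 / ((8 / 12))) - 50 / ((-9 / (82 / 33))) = 740007203 / 103356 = 7159.79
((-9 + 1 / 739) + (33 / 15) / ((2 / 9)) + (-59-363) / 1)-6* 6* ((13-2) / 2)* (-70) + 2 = 13440.90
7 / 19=0.37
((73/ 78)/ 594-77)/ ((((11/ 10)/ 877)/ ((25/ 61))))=-391086200875/ 15544386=-25159.32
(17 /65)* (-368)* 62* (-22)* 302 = 2577021568 /65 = 39646485.66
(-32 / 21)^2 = 1024 / 441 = 2.32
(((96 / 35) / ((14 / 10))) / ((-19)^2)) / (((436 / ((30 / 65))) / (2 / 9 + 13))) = 272 / 3580759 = 0.00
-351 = -351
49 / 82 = 0.60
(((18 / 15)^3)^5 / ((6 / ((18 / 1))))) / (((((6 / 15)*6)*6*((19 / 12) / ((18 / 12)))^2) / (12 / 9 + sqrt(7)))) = 11.46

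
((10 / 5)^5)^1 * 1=32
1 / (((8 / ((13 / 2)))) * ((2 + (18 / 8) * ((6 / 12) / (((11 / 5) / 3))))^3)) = 553696 / 30080231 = 0.02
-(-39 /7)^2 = -1521 /49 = -31.04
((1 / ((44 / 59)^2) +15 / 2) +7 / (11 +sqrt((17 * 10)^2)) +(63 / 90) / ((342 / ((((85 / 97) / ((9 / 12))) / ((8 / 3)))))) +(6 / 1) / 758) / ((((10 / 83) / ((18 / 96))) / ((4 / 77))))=1708727119779821 / 2261624208708480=0.76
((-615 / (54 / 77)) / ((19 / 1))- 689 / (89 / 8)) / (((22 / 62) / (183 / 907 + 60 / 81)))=-2354009009159 / 8199358002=-287.10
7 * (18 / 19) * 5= 630 / 19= 33.16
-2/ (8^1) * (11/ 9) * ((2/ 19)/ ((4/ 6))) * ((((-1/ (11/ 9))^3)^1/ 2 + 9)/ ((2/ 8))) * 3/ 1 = -23229/ 4598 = -5.05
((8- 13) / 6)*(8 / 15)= -4 / 9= -0.44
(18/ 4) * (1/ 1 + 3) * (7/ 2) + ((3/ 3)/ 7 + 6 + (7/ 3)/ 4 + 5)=6277/ 84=74.73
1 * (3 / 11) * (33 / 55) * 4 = 36 / 55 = 0.65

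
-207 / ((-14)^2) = -207 / 196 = -1.06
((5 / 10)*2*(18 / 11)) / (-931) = -18 / 10241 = -0.00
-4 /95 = -0.04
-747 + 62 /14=-5198 /7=-742.57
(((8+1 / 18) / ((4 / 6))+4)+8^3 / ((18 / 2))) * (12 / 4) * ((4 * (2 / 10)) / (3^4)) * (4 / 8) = 2627 / 2430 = 1.08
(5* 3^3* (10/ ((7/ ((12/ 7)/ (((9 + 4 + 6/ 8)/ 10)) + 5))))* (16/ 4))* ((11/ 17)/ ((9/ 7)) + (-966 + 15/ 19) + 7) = -803478273000/ 174097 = -4615118.43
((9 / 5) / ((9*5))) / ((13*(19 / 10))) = 2 / 1235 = 0.00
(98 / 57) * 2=196 / 57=3.44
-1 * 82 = -82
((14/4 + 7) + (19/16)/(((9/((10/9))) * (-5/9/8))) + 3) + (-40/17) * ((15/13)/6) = 43505/3978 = 10.94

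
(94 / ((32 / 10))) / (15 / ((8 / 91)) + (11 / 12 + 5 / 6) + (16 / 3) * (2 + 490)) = 235 / 22371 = 0.01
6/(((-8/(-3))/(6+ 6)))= 27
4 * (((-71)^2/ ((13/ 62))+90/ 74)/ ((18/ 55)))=1272110290/ 4329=293857.77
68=68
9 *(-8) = -72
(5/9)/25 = 1/45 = 0.02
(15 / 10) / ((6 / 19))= 19 / 4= 4.75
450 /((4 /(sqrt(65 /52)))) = 225 * sqrt(5) /4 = 125.78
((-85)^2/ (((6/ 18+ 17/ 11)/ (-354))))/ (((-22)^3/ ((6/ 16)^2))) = 34528275/ 1920512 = 17.98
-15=-15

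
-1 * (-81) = 81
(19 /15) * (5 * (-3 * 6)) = -114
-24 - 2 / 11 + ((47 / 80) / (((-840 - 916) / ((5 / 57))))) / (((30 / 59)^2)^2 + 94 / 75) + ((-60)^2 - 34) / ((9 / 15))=125104752635451471737 / 21135588907475328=5919.15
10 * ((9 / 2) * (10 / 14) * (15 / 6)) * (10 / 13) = 5625 / 91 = 61.81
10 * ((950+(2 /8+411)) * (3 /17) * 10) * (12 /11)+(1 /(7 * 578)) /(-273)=28945916999 /1104558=26205.88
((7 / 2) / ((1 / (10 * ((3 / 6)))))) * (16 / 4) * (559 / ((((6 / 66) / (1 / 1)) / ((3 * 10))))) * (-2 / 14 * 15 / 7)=-3952928.57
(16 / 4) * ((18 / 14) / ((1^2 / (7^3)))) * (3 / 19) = 5292 / 19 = 278.53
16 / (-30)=-0.53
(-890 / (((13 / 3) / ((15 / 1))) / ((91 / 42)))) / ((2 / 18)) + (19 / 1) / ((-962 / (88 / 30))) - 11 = -433520908 / 7215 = -60086.06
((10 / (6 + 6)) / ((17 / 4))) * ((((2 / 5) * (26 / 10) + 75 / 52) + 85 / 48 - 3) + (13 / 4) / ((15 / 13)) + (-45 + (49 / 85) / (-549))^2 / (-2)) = -456785242504397 / 2310021656280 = -197.74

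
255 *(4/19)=1020/19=53.68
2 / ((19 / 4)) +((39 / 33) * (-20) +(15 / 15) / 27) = -130795 / 5643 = -23.18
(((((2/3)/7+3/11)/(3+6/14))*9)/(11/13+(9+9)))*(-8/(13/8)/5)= -136/2695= -0.05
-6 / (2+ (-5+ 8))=-6 / 5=-1.20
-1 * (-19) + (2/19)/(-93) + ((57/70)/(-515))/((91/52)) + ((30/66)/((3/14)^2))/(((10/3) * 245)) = 15540513729/817487825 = 19.01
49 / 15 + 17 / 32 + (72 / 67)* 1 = 156701 / 32160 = 4.87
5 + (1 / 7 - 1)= 29 / 7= 4.14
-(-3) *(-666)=-1998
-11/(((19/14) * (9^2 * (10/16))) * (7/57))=-176/135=-1.30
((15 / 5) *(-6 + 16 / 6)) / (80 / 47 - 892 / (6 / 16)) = 705 / 167576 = 0.00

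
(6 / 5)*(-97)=-582 / 5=-116.40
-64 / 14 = -32 / 7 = -4.57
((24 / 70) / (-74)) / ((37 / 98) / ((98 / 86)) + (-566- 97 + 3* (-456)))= 4116 / 1803985135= 0.00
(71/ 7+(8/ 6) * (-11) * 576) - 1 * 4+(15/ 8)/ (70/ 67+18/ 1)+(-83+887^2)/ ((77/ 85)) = 61450577371/ 71456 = 859977.85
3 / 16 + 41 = 659 / 16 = 41.19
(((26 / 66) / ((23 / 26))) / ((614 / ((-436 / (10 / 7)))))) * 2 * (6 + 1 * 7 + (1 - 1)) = -6705244 / 1165065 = -5.76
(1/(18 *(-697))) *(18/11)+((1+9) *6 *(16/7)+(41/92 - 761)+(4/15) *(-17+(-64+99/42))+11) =-15636796051/24687740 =-633.38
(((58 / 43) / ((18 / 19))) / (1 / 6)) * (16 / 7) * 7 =17632 / 129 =136.68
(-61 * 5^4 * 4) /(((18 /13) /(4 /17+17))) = -290436250 /153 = -1898276.14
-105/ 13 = -8.08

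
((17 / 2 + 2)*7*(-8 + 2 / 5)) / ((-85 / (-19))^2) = -1008273 / 36125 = -27.91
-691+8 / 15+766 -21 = 818 / 15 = 54.53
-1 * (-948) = 948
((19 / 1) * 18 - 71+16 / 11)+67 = 3734 / 11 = 339.45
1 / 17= 0.06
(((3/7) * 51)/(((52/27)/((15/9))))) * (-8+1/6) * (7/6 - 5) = 826965/1456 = 567.97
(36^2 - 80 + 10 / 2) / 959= 1221 / 959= 1.27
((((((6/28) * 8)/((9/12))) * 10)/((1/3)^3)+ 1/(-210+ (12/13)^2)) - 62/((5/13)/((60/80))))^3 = 28920461434261284361753007/236665506709303875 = 122199731.75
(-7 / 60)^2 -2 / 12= -551 / 3600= -0.15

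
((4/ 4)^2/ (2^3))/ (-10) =-1/ 80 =-0.01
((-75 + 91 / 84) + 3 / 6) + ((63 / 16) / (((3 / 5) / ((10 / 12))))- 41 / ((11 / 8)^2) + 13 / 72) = -3117269 / 34848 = -89.45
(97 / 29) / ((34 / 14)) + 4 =2651 / 493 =5.38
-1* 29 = -29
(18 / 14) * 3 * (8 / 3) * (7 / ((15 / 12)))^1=288 / 5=57.60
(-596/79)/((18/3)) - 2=-772/237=-3.26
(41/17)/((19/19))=2.41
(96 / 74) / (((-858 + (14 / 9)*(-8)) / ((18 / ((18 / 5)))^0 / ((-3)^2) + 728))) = -157272 / 144929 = -1.09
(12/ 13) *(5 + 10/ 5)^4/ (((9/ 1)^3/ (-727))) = -6982108/ 3159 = -2210.23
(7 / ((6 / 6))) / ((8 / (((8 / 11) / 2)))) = 7 / 22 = 0.32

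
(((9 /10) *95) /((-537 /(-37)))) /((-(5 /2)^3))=-8436 /22375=-0.38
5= 5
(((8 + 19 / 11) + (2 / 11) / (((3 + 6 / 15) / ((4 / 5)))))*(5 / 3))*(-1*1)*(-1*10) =30450 / 187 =162.83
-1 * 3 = -3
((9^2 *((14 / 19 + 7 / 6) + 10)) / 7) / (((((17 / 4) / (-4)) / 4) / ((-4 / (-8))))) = -586224 / 2261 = -259.28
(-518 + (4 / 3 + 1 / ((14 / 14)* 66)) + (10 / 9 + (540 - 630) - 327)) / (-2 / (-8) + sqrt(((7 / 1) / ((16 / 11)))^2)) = -1477144 / 8019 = -184.21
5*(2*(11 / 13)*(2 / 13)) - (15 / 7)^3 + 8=-31179 / 57967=-0.54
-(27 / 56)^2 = -0.23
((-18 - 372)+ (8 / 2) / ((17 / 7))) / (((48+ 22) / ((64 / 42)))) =-105632 / 12495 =-8.45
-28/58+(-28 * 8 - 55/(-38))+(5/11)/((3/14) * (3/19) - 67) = -48161315915/215929186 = -223.04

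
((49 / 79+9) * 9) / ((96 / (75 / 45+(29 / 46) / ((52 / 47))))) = 1524655 / 755872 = 2.02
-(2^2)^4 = -256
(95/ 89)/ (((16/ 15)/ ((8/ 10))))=285/ 356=0.80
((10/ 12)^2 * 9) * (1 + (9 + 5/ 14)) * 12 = 10875/ 14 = 776.79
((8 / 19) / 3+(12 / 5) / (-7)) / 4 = -101 / 1995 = -0.05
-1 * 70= -70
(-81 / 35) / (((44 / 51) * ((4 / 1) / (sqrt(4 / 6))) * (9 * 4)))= -153 * sqrt(6) / 24640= -0.02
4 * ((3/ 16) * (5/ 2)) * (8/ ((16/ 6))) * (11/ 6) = 165/ 16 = 10.31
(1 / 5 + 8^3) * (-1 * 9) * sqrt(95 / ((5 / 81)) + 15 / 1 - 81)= -23049 * sqrt(1473) / 5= -176922.66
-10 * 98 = -980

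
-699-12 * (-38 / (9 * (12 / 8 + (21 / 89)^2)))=-49272581 / 73935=-666.43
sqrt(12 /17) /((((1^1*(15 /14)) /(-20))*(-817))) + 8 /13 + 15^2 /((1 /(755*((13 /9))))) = 112*sqrt(51) /41667 + 3189883 /13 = 245375.63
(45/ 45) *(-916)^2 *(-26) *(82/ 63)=-1788867392/ 63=-28394720.51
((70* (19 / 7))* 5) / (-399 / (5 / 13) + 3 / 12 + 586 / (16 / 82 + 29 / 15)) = -24871000 / 19944787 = -1.25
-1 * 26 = -26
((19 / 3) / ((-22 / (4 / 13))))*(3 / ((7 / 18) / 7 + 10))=-0.03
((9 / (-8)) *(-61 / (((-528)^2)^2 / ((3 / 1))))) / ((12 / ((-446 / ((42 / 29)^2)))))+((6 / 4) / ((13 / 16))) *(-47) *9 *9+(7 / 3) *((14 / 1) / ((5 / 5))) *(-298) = -53113653639170052031 / 3168510104567808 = -16762.97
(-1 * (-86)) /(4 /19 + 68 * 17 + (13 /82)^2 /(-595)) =6537274520 /87889131829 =0.07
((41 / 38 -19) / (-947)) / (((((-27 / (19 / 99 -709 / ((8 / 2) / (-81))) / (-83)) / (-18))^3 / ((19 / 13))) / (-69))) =548661810637059473405786050421 / 573376847472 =956895649093770832.07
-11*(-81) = 891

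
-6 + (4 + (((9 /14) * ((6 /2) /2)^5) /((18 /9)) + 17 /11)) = 1.99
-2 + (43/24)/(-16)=-811/384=-2.11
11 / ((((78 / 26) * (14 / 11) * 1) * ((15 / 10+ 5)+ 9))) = 121 / 651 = 0.19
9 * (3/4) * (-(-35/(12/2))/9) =35/8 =4.38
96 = 96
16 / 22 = 0.73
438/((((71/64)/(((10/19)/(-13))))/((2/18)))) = -93440/52611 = -1.78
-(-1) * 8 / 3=8 / 3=2.67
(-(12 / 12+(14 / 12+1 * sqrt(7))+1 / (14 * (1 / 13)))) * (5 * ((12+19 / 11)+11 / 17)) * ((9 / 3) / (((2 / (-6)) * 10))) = 12096 * sqrt(7) / 187+37440 / 187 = 371.35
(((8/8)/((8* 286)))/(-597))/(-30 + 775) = -1/1017622320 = -0.00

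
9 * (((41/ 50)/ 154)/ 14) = 369/ 107800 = 0.00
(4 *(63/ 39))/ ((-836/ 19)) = -21/ 143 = -0.15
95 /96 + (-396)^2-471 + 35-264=14987231 /96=156116.99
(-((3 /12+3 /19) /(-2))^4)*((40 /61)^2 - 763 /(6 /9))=7863013869049 /3972501020672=1.98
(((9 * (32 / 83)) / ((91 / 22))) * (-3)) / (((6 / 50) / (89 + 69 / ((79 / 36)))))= -1507176000 / 596687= -2525.91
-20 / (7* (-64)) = 5 / 112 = 0.04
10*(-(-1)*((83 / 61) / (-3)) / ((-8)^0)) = -830 / 183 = -4.54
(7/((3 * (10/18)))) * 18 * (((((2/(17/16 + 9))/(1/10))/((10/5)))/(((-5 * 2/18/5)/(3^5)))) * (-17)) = 64245312/23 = 2793274.43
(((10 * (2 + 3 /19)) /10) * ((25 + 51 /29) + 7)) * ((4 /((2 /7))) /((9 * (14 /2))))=80278 /4959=16.19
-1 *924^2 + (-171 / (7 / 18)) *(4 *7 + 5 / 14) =-42446007 / 49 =-866245.04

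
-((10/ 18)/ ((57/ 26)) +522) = -267916/ 513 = -522.25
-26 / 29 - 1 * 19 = -19.90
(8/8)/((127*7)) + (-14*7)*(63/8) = -2744339/3556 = -771.75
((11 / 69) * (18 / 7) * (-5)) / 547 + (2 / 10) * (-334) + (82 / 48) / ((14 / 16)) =-85668979 / 1321005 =-64.85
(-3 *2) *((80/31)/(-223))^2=-38400/47789569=-0.00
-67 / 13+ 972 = 966.85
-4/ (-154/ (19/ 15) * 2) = 0.02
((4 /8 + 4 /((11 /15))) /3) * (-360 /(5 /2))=-3144 /11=-285.82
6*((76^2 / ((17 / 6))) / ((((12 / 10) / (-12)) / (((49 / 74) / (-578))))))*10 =254721600 / 181781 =1401.26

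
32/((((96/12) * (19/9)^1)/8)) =288/19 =15.16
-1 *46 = -46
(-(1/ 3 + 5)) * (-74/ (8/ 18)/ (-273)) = -296/ 91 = -3.25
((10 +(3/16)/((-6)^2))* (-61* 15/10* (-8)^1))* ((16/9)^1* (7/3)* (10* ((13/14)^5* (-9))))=-217542425165/115248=-1887602.61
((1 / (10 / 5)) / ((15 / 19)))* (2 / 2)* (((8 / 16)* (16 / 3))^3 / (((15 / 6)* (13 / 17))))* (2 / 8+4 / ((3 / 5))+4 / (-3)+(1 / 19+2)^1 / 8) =2897344 / 78975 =36.69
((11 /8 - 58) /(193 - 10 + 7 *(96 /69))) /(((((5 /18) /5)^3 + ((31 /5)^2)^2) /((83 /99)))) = -43779335625 /262636303655011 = -0.00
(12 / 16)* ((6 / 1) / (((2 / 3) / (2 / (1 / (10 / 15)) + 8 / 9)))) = 15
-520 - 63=-583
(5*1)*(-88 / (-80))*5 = 55 / 2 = 27.50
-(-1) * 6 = 6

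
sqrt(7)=2.65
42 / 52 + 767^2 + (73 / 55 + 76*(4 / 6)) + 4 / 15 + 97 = 2524403603 / 4290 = 588439.07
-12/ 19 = -0.63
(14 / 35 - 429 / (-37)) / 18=2219 / 3330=0.67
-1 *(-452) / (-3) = -452 / 3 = -150.67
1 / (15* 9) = 1 / 135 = 0.01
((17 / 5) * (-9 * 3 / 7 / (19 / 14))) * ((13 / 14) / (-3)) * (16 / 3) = 15.95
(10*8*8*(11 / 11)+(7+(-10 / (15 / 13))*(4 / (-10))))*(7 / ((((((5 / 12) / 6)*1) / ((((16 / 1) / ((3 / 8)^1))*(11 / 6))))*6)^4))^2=1890486536454586999406883638345728 / 38443359375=49175893241109004912682.23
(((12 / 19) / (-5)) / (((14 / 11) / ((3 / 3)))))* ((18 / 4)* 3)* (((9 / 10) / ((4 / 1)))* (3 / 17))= -24057 / 452200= -0.05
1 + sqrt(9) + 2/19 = 78/19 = 4.11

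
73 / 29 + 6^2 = 1117 / 29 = 38.52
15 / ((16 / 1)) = 15 / 16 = 0.94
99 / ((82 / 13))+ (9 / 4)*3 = 3681 / 164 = 22.45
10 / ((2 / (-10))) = -50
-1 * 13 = -13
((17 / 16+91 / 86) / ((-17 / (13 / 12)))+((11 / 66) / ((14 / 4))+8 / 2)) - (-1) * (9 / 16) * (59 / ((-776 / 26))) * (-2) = 6.14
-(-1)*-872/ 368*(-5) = 11.85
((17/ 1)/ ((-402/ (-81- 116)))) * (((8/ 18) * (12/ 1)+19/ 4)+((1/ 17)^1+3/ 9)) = 420989/ 4824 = 87.27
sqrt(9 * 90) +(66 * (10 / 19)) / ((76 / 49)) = 50.86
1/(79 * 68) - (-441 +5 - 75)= 2745093/5372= 511.00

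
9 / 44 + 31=1373 / 44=31.20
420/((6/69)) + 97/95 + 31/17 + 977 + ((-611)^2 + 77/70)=1224596181/3230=379131.94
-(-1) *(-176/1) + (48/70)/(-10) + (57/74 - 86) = -3383813/12950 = -261.30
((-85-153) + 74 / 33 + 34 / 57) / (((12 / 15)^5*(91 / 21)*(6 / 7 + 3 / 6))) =-124053125 / 1016576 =-122.03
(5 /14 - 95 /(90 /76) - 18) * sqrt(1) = -12331 /126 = -97.87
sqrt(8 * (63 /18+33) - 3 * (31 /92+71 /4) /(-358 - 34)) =2 * sqrt(1893130) /161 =17.09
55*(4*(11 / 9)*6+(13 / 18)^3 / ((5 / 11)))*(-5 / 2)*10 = -41472.90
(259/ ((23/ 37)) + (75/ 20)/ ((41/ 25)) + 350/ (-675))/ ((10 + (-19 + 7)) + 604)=0.70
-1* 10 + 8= -2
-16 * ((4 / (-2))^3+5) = 48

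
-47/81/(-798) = 47/64638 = 0.00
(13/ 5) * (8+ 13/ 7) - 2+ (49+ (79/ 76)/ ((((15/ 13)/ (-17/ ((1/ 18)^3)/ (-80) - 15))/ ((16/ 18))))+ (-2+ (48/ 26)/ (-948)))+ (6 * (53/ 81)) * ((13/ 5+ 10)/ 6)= 32554385918/ 30732975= 1059.27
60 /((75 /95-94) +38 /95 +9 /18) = -11400 /17539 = -0.65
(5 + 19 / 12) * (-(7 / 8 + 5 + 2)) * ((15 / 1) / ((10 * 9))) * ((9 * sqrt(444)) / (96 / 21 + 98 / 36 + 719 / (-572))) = -44837793 * sqrt(111) / 1740296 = -271.45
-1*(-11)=11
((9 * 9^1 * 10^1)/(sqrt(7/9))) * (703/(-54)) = -31635 * sqrt(7)/7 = -11956.91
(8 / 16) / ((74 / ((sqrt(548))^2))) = 137 / 37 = 3.70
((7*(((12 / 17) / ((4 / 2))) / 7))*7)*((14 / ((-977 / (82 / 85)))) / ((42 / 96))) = -110208 / 1411765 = -0.08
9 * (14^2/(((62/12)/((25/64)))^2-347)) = -9922500/967811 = -10.25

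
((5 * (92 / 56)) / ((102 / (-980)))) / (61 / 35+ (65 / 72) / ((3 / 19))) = -10143000 / 958817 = -10.58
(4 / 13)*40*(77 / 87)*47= 579040 / 1131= 511.97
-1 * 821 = -821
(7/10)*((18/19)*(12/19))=756/1805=0.42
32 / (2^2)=8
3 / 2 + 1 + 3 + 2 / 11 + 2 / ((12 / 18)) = 191 / 22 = 8.68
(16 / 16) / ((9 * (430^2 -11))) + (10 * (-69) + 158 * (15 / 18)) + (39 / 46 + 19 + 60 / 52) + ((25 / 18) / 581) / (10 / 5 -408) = -126124474093494473 / 234723694851828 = -537.33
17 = 17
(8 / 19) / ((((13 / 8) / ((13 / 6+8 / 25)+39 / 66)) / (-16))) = -2599936 / 203775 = -12.76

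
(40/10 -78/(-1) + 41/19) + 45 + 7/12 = 29581/228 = 129.74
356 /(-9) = -356 /9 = -39.56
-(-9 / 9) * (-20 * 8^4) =-81920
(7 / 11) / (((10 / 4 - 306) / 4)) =-56 / 6677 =-0.01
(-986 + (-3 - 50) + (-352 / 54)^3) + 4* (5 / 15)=-25876169 / 19683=-1314.65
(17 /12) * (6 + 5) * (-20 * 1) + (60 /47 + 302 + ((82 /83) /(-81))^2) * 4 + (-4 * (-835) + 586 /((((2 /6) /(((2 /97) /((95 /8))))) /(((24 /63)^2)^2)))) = 199357015000283721439 /47001485052031545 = 4241.50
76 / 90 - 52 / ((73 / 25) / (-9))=529274 / 3285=161.12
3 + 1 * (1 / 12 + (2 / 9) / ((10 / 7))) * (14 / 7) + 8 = 1033 / 90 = 11.48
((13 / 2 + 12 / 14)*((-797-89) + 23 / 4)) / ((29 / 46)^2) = -27406961 / 1682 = -16294.27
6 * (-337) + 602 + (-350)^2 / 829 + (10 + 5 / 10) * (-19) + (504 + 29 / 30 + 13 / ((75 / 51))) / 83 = -7562961808 / 5160525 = -1465.54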